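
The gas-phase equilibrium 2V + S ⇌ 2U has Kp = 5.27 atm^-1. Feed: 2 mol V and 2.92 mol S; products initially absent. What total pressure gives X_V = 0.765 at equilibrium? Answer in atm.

P = 3.88 atm

Let X = conversion of V (basis 2 mol V); extent of reaction ξ = X.
Mole table: n_V = 2 − 2X; n_S = 2.92 − X; n_U = 2X.
Summing: n_T = 4.92 − X.
Kp = p_U^2 / (p_V^2 p_S) with p_i = (n_i/n_T)·P.
At X = 0.765: the mole-fraction product g(X) = Π y_i^ν_i = 20.43. Since Kp = g(X)·P^{-1}, P = (g/Kp)^(1/1) = (20.43/5.27)^(1/1) = 3.88 atm.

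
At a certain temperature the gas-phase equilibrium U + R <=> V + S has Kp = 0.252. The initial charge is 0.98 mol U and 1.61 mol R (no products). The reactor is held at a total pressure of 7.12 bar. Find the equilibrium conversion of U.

Let X = conversion of U (basis 0.98 mol U); extent of reaction ξ = 0.98X.
Species balance: n_U = 0.98 − 0.98X; n_R = 1.61 − 0.98X; n_V = 0.98X; n_S = 0.98X.
Since Δν = 0, n_T = 2.59 throughout.
y_i = n_i/n_T, p_i = y_i·P. Kp = p_V p_S / (p_U p_R).
Setting this equal to 0.252 and taking the physical root (0 < X < 1) gives X = 0.422.

X = 0.422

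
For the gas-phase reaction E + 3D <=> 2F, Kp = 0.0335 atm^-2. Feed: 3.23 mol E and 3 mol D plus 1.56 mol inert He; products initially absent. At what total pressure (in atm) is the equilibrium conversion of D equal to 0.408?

Basis: 3 mol D initially; let X = conversion of D. Extent ξ = X.
At extent ξ: n_E = 3.23 − X; n_D = 3 − 3X; n_F = 2X; n_I = 1.56 (inert).
Summing: n_T = 7.79 − 2X.
Kp = p_F^2 / (p_E p_D^3) with p_i = (n_i/n_T)·P.
At X = 0.408: the mole-fraction product g(X) = Π y_i^ν_i = 2.049. Since Kp = g(X)·P^{-2}, P = (g/Kp)^(1/2) = (2.049/0.0335)^(1/2) = 7.82 atm.

P = 7.82 atm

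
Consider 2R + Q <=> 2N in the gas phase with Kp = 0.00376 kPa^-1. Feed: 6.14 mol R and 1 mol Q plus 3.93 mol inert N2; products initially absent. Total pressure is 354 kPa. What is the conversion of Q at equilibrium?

X = 0.577

Take 1 mol Q as basis and let X be its fractional conversion, so ξ = X.
Mole table: n_R = 6.14 − 2X; n_Q = 1 − X; n_N = 2X; n_I = 3.93 (inert).
n_T = Σnᵢ = 11.1 − X.
Mole fractions y_i = n_i/n_T; Kp = p_N^2 / (p_R^2 p_Q) with p_i = y_i·P.
Equating to 0.00376 kPa^-1 and solving on 0 < X < 1: X = 0.577.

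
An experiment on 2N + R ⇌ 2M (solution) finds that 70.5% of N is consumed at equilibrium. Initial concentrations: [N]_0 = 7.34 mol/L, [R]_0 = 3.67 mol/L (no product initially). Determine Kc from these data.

Let X = conversion of N.
Concentrations: [N] = 7.34 − 7.34X; [R] = 3.67 − 3.67X; [M] = 7.34X.
At X = 0.705: [N] = 2.17, [R] = 1.08, [M] = 5.17.
Kc = [M]^2 / ([N]^2 [R]) = 5.28 L/mol.

Kc = 5.28 L/mol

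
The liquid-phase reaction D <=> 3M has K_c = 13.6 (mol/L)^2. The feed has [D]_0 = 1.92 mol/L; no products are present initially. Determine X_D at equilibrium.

Let X = conversion of D; extent ξ = 1.92·X mol/L.
Concentrations: [D] = 1.92 − 1.92X; [M] = 5.76X.
K_c = [M]^3 / ([D]).
Equating to 13.6 (mol/L)^2: the physical root is X = 0.428.

X = 0.428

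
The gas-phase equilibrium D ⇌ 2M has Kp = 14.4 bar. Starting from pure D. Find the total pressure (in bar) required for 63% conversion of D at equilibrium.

P = 5.47 bar

Let X = conversion of D (basis 1 mol D); extent of reaction ξ = X.
Species balance: n_D = 1 − X; n_M = 2X.
Summing: n_T = 1 + X.
Kp = p_M^2 / (p_D) with p_i = (n_i/n_T)·P.
At X = 0.63: the mole-fraction product g(X) = Π y_i^ν_i = 2.632. Since Kp = g(X)·P^{1}, P = (Kp/g)^(1/1) = (14.4/2.632)^(1/1) = 5.47 bar.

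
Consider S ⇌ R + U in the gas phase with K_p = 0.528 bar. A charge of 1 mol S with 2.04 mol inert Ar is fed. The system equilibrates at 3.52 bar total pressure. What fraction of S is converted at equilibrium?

Let X = conversion of S (basis 1 mol S); extent of reaction ξ = X.
Mole table: n_S = 1 − X; n_R = X; n_U = X; n_I = 2.04 (inert).
Summing: n_T = 3.04 + X.
y_i = n_i/n_T, p_i = y_i·P. K_p = p_R p_U / (p_S).
Setting this equal to 0.528 bar and taking the physical root (0 < X < 1) gives X = 0.511.

X = 0.511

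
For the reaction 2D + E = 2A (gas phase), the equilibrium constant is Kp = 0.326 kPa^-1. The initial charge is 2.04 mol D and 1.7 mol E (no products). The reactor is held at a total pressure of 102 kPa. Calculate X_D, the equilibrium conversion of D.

Let X = conversion of D (basis 2.04 mol D); extent of reaction ξ = 1.02X.
Species balance: n_D = 2.04 − 2.04X; n_E = 1.7 − 1.02X; n_A = 2.04X.
Total moles n_T = 3.74 − 1.02X.
With p_i = (n_i/n_T)P, Kp = p_A^2 / (p_D^2 p_E).
Equating to 0.326 kPa^-1 and solving on 0 < X < 1: X = 0.763.

X = 0.763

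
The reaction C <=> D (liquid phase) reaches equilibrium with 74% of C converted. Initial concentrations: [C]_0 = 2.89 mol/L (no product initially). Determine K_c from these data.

K_c = 2.85

Let X = conversion of C.
Concentrations: [C] = 2.89 − 2.89X; [D] = 2.89X.
At X = 0.74: [C] = 0.751, [D] = 2.14.
K_c = [D] / ([C]) = 2.85.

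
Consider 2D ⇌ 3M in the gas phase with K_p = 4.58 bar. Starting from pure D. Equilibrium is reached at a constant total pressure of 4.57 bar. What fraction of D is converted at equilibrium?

X = 0.469

Basis: 1 mol D initially; let X = conversion of D. Extent ξ = 0.5X.
Moles: n_D = 1 − X; n_M = 1.5X.
Total moles n_T = 1 + 0.5X.
Mole fractions y_i = n_i/n_T; K_p = p_M^3 / (p_D^2) with p_i = y_i·P.
This yields a degree-3 equation in X; solving on (0,1), X = 0.469.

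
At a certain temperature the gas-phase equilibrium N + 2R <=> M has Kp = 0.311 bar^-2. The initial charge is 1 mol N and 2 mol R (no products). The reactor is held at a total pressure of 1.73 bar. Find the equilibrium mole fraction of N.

y_N = 0.300

Let X = conversion of N (basis 1 mol N); extent of reaction ξ = X.
Moles: n_N = 1 − X; n_R = 2 − 2X; n_M = X.
n_T = Σnᵢ = 3 − 2X.
Mole fractions y_i = n_i/n_T; Kp = p_M / (p_N p_R^2) with p_i = y_i·P.
Substituting and setting equal to 0.311 bar^-2 gives a polynomial in X; the root in (0,1) is X = 0.251.
Then n_N = 0.749, n_T = 2.5, so y_N = 0.300.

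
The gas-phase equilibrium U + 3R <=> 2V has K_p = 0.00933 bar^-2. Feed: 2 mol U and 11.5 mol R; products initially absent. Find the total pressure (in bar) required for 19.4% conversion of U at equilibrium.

P = 2.42 bar

Let X = conversion of U (basis 2 mol U); extent of reaction ξ = 2X.
Species balance: n_U = 2 − 2X; n_R = 11.5 − 6X; n_V = 4X.
Summing: n_T = 13.5 − 4X.
K_p = p_V^2 / (p_U p_R^3) with p_i = (n_i/n_T)·P.
At X = 0.194: the mole-fraction product g(X) = Π y_i^ν_i = 0.05477. Since K_p = g(X)·P^{-2}, P = (g/K_p)^(1/2) = (0.05477/0.00933)^(1/2) = 2.42 bar.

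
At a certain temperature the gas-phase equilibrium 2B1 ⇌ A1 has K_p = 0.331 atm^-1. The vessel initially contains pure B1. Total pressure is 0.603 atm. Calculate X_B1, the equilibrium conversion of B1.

Let X = conversion of B1 (basis 1 mol B1); extent of reaction ξ = 0.5X.
Mole table: n_B1 = 1 − X; n_A1 = 0.5X.
Summing: n_T = 1 − 0.5X.
Mole fractions y_i = n_i/n_T; K_p = p_A1 / (p_B1^2) with p_i = y_i·P.
Substituting and setting equal to 0.331 atm^-1 gives a polynomial in X; the root in (0,1) is X = 0.254.

X = 0.254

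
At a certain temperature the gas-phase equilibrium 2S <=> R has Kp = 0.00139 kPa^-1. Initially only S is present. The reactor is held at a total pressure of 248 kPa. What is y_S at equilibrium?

Basis: 1 mol S initially; let X = conversion of S. Extent ξ = 0.5X.
Mole table: n_S = 1 − X; n_R = 0.5X.
n_T = Σnᵢ = 1 − 0.5X.
y_i = n_i/n_T, p_i = y_i·P. Kp = p_R / (p_S^2).
This yields a degree-2 equation in X; solving on (0,1), X = 0.352.
Then n_S = 0.648, n_T = 0.824, so y_S = 0.787.

y_S = 0.787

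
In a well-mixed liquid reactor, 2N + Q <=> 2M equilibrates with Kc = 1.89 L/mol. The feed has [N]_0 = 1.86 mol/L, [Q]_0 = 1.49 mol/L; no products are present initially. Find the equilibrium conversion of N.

X = 0.573

Let X = conversion of N; extent ξ = 1.86X/2 mol/L.
Concentrations: [N] = 1.86 − 1.86X; [Q] = 1.49 − 0.93X; [M] = 1.86X.
Kc = [M]^2 / ([N]^2 [Q]).
Equating to 1.89 L/mol: the physical root is X = 0.573.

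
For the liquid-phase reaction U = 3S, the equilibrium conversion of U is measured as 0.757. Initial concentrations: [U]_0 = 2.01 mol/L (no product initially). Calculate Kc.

Let X = conversion of U.
Concentrations: [U] = 2.01 − 2.01X; [S] = 6.03X.
At X = 0.757: [U] = 0.488, [S] = 4.56.
Kc = [S]^3 / ([U]) = 195 (mol/L)^2.

Kc = 195 (mol/L)^2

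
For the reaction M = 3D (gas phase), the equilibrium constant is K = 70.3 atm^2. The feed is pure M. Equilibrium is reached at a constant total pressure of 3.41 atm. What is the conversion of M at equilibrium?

X = 0.720

Basis: 1 mol M initially; let X = conversion of M. Extent ξ = X.
At extent ξ: n_M = 1 − X; n_D = 3X.
Total moles n_T = 1 + 2X.
With p_i = (n_i/n_T)P, K = p_D^3 / (p_M).
Setting this equal to 70.3 atm^2 and taking the physical root (0 < X < 1) gives X = 0.720.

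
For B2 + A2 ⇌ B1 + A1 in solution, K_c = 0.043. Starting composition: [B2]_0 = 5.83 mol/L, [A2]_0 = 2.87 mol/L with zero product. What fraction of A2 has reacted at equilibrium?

X = 0.242

Let X = conversion of A2; extent ξ = 2.87·X mol/L.
Concentrations: [B2] = 5.83 − 2.87X; [A2] = 2.87 − 2.87X; [B1] = 2.87X; [A1] = 2.87X.
K_c = [B1] [A1] / ([B2] [A2]).
Setting equal to 0.043 and solving for X on (0,1) gives X = 0.242.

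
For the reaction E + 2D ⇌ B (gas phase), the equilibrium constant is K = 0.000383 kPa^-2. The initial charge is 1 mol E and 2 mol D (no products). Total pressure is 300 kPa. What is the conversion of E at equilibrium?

Take 1 mol E as basis and let X be its fractional conversion, so ξ = X.
At extent ξ: n_E = 1 − X; n_D = 2 − 2X; n_B = X.
Total moles n_T = 3 − 2X.
y_i = n_i/n_T, p_i = y_i·P. K = p_B / (p_E p_D^2).
Substituting and setting equal to 0.000383 kPa^-2 gives a polynomial in X; the root in (0,1) is X = 0.772.

X = 0.772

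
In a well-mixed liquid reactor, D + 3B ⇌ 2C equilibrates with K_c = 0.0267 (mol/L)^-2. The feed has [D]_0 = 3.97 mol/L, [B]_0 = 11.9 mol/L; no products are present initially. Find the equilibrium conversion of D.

X = 0.471

Let X = conversion of D; extent ξ = 3.97·X mol/L.
Concentrations: [D] = 3.97 − 3.97X; [B] = 11.9 − 11.9X; [C] = 7.94X.
K_c = [C]^2 / ([D] [B]^3).
Setting equal to 0.0267 and solving for X on (0,1) gives X = 0.471.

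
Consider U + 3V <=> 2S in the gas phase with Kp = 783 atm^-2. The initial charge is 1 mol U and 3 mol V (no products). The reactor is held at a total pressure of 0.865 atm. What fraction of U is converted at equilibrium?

Basis: 1 mol U initially; let X = conversion of U. Extent ξ = X.
Species balance: n_U = 1 − X; n_V = 3 − 3X; n_S = 2X.
Summing: n_T = 4 − 2X.
With p_i = (n_i/n_T)P, Kp = p_S^2 / (p_U p_V^3).
Setting this equal to 783 atm^-2 and taking the physical root (0 < X < 1) gives X = 0.824.

X = 0.824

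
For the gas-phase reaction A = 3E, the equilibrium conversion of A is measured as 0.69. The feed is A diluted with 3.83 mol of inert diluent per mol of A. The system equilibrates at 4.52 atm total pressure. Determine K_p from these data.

K_p = 15.2 atm^2

Let X = conversion of A (basis 1 mol A); extent of reaction ξ = X.
Species balance: n_A = 1 − X; n_E = 3X; n_I = 3.83 (inert).
Total moles n_T = 4.83 + 2X.
At X = 0.69: n_A = 0.31, n_E = 2.07, n_T = 6.21.
p_i = (n_i/n_T)·P. K_p = p_E^3 / (p_A) = 15.2 atm^2.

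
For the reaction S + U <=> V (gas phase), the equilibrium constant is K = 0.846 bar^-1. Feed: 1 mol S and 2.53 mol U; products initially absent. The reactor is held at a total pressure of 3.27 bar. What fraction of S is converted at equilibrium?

X = 0.644

Take 1 mol S as basis and let X be its fractional conversion, so ξ = X.
Species balance: n_S = 1 − X; n_U = 2.53 − X; n_V = X.
Total moles n_T = 3.53 − X.
With p_i = (n_i/n_T)P, K = p_V / (p_S p_U).
This yields a degree-2 equation in X; solving on (0,1), X = 0.644.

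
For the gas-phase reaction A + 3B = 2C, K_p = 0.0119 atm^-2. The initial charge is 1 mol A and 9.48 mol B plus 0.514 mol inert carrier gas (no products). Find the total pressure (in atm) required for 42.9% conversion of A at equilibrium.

Take 1 mol A as basis and let X be its fractional conversion, so ξ = X.
Moles: n_A = 1 − X; n_B = 9.48 − 3X; n_C = 2X; n_I = 0.514 (inert).
Total moles n_T = 11 − 2X.
K_p = p_C^2 / (p_A p_B^3) with p_i = (n_i/n_T)·P.
At X = 0.429: the mole-fraction product g(X) = Π y_i^ν_i = 0.2408. Since K_p = g(X)·P^{-2}, P = (g/K_p)^(1/2) = (0.2408/0.0119)^(1/2) = 4.5 atm.

P = 4.5 atm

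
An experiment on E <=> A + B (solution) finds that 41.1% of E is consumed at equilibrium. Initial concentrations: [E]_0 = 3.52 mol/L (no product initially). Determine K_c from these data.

K_c = 1.01 mol/L

Let X = conversion of E.
Concentrations: [E] = 3.52 − 3.52X; [A] = 3.52X; [B] = 3.52X.
At X = 0.411: [E] = 2.07, [A] = 1.45, [B] = 1.45.
K_c = [A] [B] / ([E]) = 1.01 mol/L.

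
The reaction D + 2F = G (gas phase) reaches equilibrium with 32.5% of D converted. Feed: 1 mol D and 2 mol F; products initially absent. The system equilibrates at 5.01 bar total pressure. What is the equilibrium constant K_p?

Let X = conversion of D (basis 1 mol D); extent of reaction ξ = X.
Mole table: n_D = 1 − X; n_F = 2 − 2X; n_G = X.
n_T = Σnᵢ = 3 − 2X.
At X = 0.325: n_D = 0.675, n_F = 1.35, n_G = 0.325, n_T = 2.35.
p_i = (n_i/n_T)·P. K_p = p_G / (p_D p_F^2) = 0.0581 bar^-2.

K_p = 0.0581 bar^-2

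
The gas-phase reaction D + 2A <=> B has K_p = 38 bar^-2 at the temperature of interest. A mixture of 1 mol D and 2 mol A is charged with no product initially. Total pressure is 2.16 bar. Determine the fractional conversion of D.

X = 0.876

Take 1 mol D as basis and let X be its fractional conversion, so ξ = X.
Moles: n_D = 1 − X; n_A = 2 − 2X; n_B = X.
n_T = Σnᵢ = 3 − 2X.
Mole fractions y_i = n_i/n_T; K_p = p_B / (p_D p_A^2) with p_i = y_i·P.
This yields a degree-3 equation in X; solving on (0,1), X = 0.876.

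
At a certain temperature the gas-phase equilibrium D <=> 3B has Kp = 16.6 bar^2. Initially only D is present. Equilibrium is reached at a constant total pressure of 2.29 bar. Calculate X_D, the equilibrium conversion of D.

Take 1 mol D as basis and let X be its fractional conversion, so ξ = X.
Mole table: n_D = 1 − X; n_B = 3X.
Summing: n_T = 1 + 2X.
y_i = n_i/n_T, p_i = y_i·P. Kp = p_B^3 / (p_D).
This yields a degree-3 equation in X; solving on (0,1), X = 0.609.

X = 0.609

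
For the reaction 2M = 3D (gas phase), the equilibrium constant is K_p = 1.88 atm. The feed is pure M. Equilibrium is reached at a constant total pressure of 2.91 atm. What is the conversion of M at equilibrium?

Take 1 mol M as basis and let X be its fractional conversion, so ξ = 0.5X.
Species balance: n_M = 1 − X; n_D = 1.5X.
n_T = Σnᵢ = 1 + 0.5X.
Mole fractions y_i = n_i/n_T; K_p = p_D^3 / (p_M^2) with p_i = y_i·P.
Substituting and setting equal to 1.88 atm gives a polynomial in X; the root in (0,1) is X = 0.425.

X = 0.425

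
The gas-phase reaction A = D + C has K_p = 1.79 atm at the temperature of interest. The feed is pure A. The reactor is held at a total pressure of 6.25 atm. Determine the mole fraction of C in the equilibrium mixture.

y_C = 0.321

Basis: 1 mol A initially; let X = conversion of A. Extent ξ = X.
At extent ξ: n_A = 1 − X; n_D = X; n_C = X.
Summing: n_T = 1 + X.
y_i = n_i/n_T, p_i = y_i·P. K_p = p_D p_C / (p_A).
Substituting and setting equal to 1.79 atm gives a polynomial in X; the root in (0,1) is X = 0.472.
Then n_C = 0.472, n_T = 1.47, so y_C = 0.321.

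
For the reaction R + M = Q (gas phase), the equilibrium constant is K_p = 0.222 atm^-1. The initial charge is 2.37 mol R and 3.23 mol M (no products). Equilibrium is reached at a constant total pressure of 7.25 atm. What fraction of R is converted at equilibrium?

X = 0.436

Basis: 2.37 mol R initially; let X = conversion of R. Extent ξ = 2.37X.
At extent ξ: n_R = 2.37 − 2.37X; n_M = 3.23 − 2.37X; n_Q = 2.37X.
Total moles n_T = 5.6 − 2.37X.
With p_i = (n_i/n_T)P, K_p = p_Q / (p_R p_M).
This yields a degree-2 equation in X; solving on (0,1), X = 0.436.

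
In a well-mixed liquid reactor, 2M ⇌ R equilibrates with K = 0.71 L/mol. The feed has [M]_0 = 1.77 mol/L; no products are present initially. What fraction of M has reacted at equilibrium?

X = 0.538

Let X = conversion of M; extent ξ = 1.77X/2 mol/L.
Concentrations: [M] = 1.77 − 1.77X; [R] = 0.885X.
K = [R] / ([M]^2).
This equals 0.71 at X = 0.538 (the root in 0 < X < 1).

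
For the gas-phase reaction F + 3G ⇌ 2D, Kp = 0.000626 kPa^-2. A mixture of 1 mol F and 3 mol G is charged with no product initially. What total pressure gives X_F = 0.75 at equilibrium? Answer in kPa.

Take 1 mol F as basis and let X be its fractional conversion, so ξ = X.
Moles: n_F = 1 − X; n_G = 3 − 3X; n_D = 2X.
n_T = Σnᵢ = 4 − 2X.
Kp = p_D^2 / (p_F p_G^3) with p_i = (n_i/n_T)·P.
At X = 0.75: the mole-fraction product g(X) = Π y_i^ν_i = 133.3. Since Kp = g(X)·P^{-2}, P = (g/Kp)^(1/2) = (133.3/0.000626)^(1/2) = 462 kPa.

P = 462 kPa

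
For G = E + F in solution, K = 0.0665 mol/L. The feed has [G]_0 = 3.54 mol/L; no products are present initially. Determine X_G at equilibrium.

Let X = conversion of G; extent ξ = 3.54·X mol/L.
Concentrations: [G] = 3.54 − 3.54X; [E] = 3.54X; [F] = 3.54X.
K = [E] [F] / ([G]).
Setting equal to 0.0665 and solving for X on (0,1) gives X = 0.128.

X = 0.128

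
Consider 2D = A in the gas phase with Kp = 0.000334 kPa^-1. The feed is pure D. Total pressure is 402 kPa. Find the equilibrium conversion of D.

Let X = conversion of D (basis 1 mol D); extent of reaction ξ = 0.5X.
Mole table: n_D = 1 − X; n_A = 0.5X.
Total moles n_T = 1 − 0.5X.
With p_i = (n_i/n_T)P, Kp = p_A / (p_D^2).
Equating to 0.000334 kPa^-1 and solving on 0 < X < 1: X = 0.193.

X = 0.193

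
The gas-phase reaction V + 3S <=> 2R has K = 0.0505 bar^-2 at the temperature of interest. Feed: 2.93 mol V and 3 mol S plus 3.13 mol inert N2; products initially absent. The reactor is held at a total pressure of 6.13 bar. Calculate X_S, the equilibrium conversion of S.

X = 0.356

Basis: 3 mol S initially; let X = conversion of S. Extent ξ = X.
Mole table: n_V = 2.93 − X; n_S = 3 − 3X; n_R = 2X; n_I = 3.13 (inert).
n_T = Σnᵢ = 9.06 − 2X.
y_i = n_i/n_T, p_i = y_i·P. K = p_R^2 / (p_V p_S^3).
This yields a degree-4 equation in X; solving on (0,1), X = 0.356.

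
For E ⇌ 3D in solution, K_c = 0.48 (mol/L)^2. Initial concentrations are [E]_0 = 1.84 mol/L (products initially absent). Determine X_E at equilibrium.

Let X = conversion of E; extent ξ = 1.84·X mol/L.
Concentrations: [E] = 1.84 − 1.84X; [D] = 5.52X.
K_c = [D]^3 / ([E]).
Equating to 0.48 (mol/L)^2: the physical root is X = 0.164.

X = 0.164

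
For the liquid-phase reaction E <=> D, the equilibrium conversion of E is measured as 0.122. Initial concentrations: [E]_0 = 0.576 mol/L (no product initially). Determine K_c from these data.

Let X = conversion of E.
Concentrations: [E] = 0.576 − 0.576X; [D] = 0.576X.
At X = 0.122: [E] = 0.506, [D] = 0.0703.
K_c = [D] / ([E]) = 0.139.

K_c = 0.139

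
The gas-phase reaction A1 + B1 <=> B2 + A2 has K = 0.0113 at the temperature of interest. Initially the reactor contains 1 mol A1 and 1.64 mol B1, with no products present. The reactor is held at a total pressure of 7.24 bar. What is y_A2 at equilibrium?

y_A2 = 0.046

Let X = conversion of A1 (basis 1 mol A1); extent of reaction ξ = X.
Mole table: n_A1 = 1 − X; n_B1 = 1.64 − X; n_B2 = X; n_A2 = X.
Total moles n_T = 2.64 (Δν = 0, constant).
y_i = n_i/n_T, p_i = y_i·P. K = p_B2 p_A2 / (p_A1 p_B1).
Setting this equal to 0.0113 and taking the physical root (0 < X < 1) gives X = 0.123.
Then n_A2 = 0.123, n_T = 2.64, so y_A2 = 0.046.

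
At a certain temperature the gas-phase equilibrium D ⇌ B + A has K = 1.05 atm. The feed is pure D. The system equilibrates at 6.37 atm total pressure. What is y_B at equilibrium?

Basis: 1 mol D initially; let X = conversion of D. Extent ξ = X.
Mole table: n_D = 1 − X; n_B = X; n_A = X.
n_T = Σnᵢ = 1 + X.
With p_i = (n_i/n_T)P, K = p_B p_A / (p_D).
Equating to 1.05 atm and solving on 0 < X < 1: X = 0.376.
Then n_B = 0.376, n_T = 1.38, so y_B = 0.273.

y_B = 0.273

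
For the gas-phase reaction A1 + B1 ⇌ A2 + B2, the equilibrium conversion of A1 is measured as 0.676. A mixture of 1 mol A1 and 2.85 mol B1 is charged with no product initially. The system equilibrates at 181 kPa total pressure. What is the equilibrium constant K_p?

Take 1 mol A1 as basis and let X be its fractional conversion, so ξ = X.
Mole table: n_A1 = 1 − X; n_B1 = 2.85 − X; n_A2 = X; n_B2 = X.
Total moles n_T = 3.85 (Δν = 0, constant).
At X = 0.676: n_A1 = 0.324, n_B1 = 2.17, n_A2 = 0.676, n_B2 = 0.676, n_T = 3.85.
p_i = (n_i/n_T)·P. K_p = p_A2 p_B2 / (p_A1 p_B1) = 0.649.

K_p = 0.649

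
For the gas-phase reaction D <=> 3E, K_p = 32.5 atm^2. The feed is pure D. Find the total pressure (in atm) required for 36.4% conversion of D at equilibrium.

P = 6.88 atm

Basis: 1 mol D initially; let X = conversion of D. Extent ξ = X.
Moles: n_D = 1 − X; n_E = 3X.
n_T = Σnᵢ = 1 + 2X.
K_p = p_E^3 / (p_D) with p_i = (n_i/n_T)·P.
At X = 0.364: the mole-fraction product g(X) = Π y_i^ν_i = 0.6857. Since K_p = g(X)·P^{2}, P = (K_p/g)^(1/2) = (32.5/0.6857)^(1/2) = 6.88 atm.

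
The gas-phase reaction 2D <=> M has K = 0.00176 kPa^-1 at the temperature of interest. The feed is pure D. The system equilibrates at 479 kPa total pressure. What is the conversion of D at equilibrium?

X = 0.522

Basis: 1 mol D initially; let X = conversion of D. Extent ξ = 0.5X.
Moles: n_D = 1 − X; n_M = 0.5X.
Total moles n_T = 1 − 0.5X.
Mole fractions y_i = n_i/n_T; K = p_M / (p_D^2) with p_i = y_i·P.
Equating to 0.00176 kPa^-1 and solving on 0 < X < 1: X = 0.522.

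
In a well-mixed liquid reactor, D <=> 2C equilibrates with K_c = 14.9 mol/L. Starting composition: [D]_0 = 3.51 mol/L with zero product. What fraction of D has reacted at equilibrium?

X = 0.628

Let X = conversion of D; extent ξ = 3.51·X mol/L.
Concentrations: [D] = 3.51 − 3.51X; [C] = 7.02X.
K_c = [C]^2 / ([D]).
This equals 14.9 at X = 0.628 (the root in 0 < X < 1).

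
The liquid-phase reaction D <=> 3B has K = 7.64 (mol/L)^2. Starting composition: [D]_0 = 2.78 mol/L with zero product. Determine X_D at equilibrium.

Let X = conversion of D; extent ξ = 2.78·X mol/L.
Concentrations: [D] = 2.78 − 2.78X; [B] = 8.34X.
K = [B]^3 / ([D]).
This equals 7.64 at X = 0.295 (the root in 0 < X < 1).

X = 0.295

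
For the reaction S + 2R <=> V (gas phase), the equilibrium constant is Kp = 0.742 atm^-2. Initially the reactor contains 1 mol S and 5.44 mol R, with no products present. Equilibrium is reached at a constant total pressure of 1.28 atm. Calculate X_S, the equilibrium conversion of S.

Take 1 mol S as basis and let X be its fractional conversion, so ξ = X.
Species balance: n_S = 1 − X; n_R = 5.44 − 2X; n_V = X.
Total moles n_T = 6.44 − 2X.
Mole fractions y_i = n_i/n_T; Kp = p_V / (p_S p_R^2) with p_i = y_i·P.
This yields a degree-3 equation in X; solving on (0,1), X = 0.449.

X = 0.449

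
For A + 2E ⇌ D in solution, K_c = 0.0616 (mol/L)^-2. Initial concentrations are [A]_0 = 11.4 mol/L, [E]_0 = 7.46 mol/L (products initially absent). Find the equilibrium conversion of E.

X = 0.704

Let X = conversion of E; extent ξ = 7.46X/2 mol/L.
Concentrations: [A] = 11.4 − 3.73X; [E] = 7.46 − 7.46X; [D] = 3.73X.
K_c = [D] / ([A] [E]^2).
Solving K_c = 0.0616 for X ∈ (0,1): X = 0.704.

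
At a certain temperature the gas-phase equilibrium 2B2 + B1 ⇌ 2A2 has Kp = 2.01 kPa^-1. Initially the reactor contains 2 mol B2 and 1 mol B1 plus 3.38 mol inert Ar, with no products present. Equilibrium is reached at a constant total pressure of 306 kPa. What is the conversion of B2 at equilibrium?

X = 0.818

Basis: 2 mol B2 initially; let X = conversion of B2. Extent ξ = X.
Species balance: n_B2 = 2 − 2X; n_B1 = 1 − X; n_A2 = 2X; n_I = 3.38 (inert).
n_T = Σnᵢ = 6.38 − X.
With p_i = (n_i/n_T)P, Kp = p_A2^2 / (p_B2^2 p_B1).
Equating to 2.01 kPa^-1 and solving on 0 < X < 1: X = 0.818.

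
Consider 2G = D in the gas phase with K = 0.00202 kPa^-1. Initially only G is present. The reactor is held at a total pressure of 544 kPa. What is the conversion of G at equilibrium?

Basis: 1 mol G initially; let X = conversion of G. Extent ξ = 0.5X.
At extent ξ: n_G = 1 − X; n_D = 0.5X.
Summing: n_T = 1 − 0.5X.
Mole fractions y_i = n_i/n_T; K = p_D / (p_G^2) with p_i = y_i·P.
Substituting and setting equal to 0.00202 kPa^-1 gives a polynomial in X; the root in (0,1) is X = 0.569.

X = 0.569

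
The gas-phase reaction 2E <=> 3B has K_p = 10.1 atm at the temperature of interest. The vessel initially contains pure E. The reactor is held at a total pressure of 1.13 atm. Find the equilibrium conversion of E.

X = 0.694

Take 1 mol E as basis and let X be its fractional conversion, so ξ = 0.5X.
Species balance: n_E = 1 − X; n_B = 1.5X.
Summing: n_T = 1 + 0.5X.
With p_i = (n_i/n_T)P, K_p = p_B^3 / (p_E^2).
This yields a degree-3 equation in X; solving on (0,1), X = 0.694.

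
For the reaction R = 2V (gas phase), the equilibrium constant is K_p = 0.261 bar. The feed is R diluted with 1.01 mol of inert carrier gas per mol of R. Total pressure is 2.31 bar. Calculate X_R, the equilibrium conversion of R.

X = 0.222

Basis: 1 mol R initially; let X = conversion of R. Extent ξ = X.
Species balance: n_R = 1 − X; n_V = 2X; n_I = 1.01 (inert).
Summing: n_T = 2.01 + X.
y_i = n_i/n_T, p_i = y_i·P. K_p = p_V^2 / (p_R).
Substituting and setting equal to 0.261 bar gives a polynomial in X; the root in (0,1) is X = 0.222.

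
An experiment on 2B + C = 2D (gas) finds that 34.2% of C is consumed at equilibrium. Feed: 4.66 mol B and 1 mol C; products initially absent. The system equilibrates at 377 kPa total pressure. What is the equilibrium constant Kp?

Take 1 mol C as basis and let X be its fractional conversion, so ξ = X.
Moles: n_B = 4.66 − 2X; n_C = 1 − X; n_D = 2X.
Total moles n_T = 5.66 − X.
At X = 0.342: n_B = 3.98, n_C = 0.658, n_D = 0.684, n_T = 5.32.
p_i = (n_i/n_T)·P. Kp = p_D^2 / (p_B^2 p_C) = 0.000634 kPa^-1.

Kp = 0.000634 kPa^-1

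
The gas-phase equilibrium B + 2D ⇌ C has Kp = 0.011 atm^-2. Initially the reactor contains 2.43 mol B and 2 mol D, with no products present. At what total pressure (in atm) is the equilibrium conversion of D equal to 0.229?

P = 7.92 atm

Take 2 mol D as basis and let X be its fractional conversion, so ξ = X.
Mole table: n_B = 2.43 − X; n_D = 2 − 2X; n_C = X.
n_T = Σnᵢ = 4.43 − 2X.
Kp = p_C / (p_B p_D^2) with p_i = (n_i/n_T)·P.
At X = 0.229: the mole-fraction product g(X) = Π y_i^ν_i = 0.6903. Since Kp = g(X)·P^{-2}, P = (g/Kp)^(1/2) = (0.6903/0.011)^(1/2) = 7.92 atm.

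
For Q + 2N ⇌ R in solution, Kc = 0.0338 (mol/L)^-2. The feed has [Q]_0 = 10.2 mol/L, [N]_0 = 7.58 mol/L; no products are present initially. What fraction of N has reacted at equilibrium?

Let X = conversion of N; extent ξ = 7.58X/2 mol/L.
Concentrations: [Q] = 10.2 − 3.79X; [N] = 7.58 − 7.58X; [R] = 3.79X.
Kc = [R] / ([Q] [N]^2).
Setting equal to 0.0338 and solving for X on (0,1) gives X = 0.611.

X = 0.611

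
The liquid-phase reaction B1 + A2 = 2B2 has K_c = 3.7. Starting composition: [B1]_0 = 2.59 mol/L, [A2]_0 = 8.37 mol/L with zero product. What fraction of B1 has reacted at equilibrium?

Let X = conversion of B1; extent ξ = 2.59·X mol/L.
Concentrations: [B1] = 2.59 − 2.59X; [A2] = 8.37 − 2.59X; [B2] = 5.18X.
K_c = [B2]^2 / ([B1] [A2]).
Equating to 3.7: the physical root is X = 0.753.

X = 0.753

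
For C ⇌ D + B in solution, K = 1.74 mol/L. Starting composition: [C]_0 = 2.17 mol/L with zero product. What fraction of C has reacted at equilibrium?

Let X = conversion of C; extent ξ = 2.17·X mol/L.
Concentrations: [C] = 2.17 − 2.17X; [D] = 2.17X; [B] = 2.17X.
K = [D] [B] / ([C]).
Solving K = 1.74 for X ∈ (0,1): X = 0.580.

X = 0.580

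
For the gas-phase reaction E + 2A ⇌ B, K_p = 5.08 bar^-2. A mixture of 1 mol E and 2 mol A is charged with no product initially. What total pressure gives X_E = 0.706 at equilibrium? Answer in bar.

Basis: 1 mol E initially; let X = conversion of E. Extent ξ = X.
Moles: n_E = 1 − X; n_A = 2 − 2X; n_B = X.
Total moles n_T = 3 − 2X.
K_p = p_B / (p_E p_A^2) with p_i = (n_i/n_T)·P.
At X = 0.706: the mole-fraction product g(X) = Π y_i^ν_i = 17.51. Since K_p = g(X)·P^{-2}, P = (g/K_p)^(1/2) = (17.51/5.08)^(1/2) = 1.86 bar.

P = 1.86 bar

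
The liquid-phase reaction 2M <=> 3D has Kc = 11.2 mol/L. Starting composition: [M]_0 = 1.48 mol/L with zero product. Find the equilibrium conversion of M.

Let X = conversion of M; extent ξ = 1.48X/2 mol/L.
Concentrations: [M] = 1.48 − 1.48X; [D] = 2.22X.
Kc = [D]^3 / ([M]^2).
Equating to 11.2 mol/L: the physical root is X = 0.650.

X = 0.650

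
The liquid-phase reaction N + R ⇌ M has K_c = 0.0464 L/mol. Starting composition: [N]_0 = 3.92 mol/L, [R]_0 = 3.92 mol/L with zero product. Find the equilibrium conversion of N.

Let X = conversion of N; extent ξ = 3.92·X mol/L.
Concentrations: [N] = 3.92 − 3.92X; [R] = 3.92 − 3.92X; [M] = 3.92X.
K_c = [M] / ([N] [R]).
Solving K_c = 0.0464 for X ∈ (0,1): X = 0.136.

X = 0.136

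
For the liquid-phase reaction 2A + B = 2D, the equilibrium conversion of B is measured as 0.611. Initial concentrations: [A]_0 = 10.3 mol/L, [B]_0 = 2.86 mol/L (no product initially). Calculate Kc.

Let X = conversion of B.
Concentrations: [A] = 10.3 − 5.72X; [B] = 2.86 − 2.86X; [D] = 5.72X.
At X = 0.611: [A] = 6.81, [B] = 1.11, [D] = 3.49.
Kc = [D]^2 / ([A]^2 [B]) = 0.237 L/mol.

Kc = 0.237 L/mol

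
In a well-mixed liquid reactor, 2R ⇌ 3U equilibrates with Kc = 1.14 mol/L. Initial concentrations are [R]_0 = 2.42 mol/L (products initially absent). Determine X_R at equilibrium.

X = 0.378

Let X = conversion of R; extent ξ = 2.42X/2 mol/L.
Concentrations: [R] = 2.42 − 2.42X; [U] = 3.63X.
Kc = [U]^3 / ([R]^2).
Solving Kc = 1.14 for X ∈ (0,1): X = 0.378.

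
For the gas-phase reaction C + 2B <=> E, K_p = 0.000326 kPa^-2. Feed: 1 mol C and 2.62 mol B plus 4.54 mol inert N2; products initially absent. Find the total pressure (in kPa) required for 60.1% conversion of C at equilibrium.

P = 334 kPa

Let X = conversion of C (basis 1 mol C); extent of reaction ξ = X.
Moles: n_C = 1 − X; n_B = 2.62 − 2X; n_E = X; n_I = 4.54 (inert).
Total moles n_T = 8.16 − 2X.
K_p = p_E / (p_C p_B^2) with p_i = (n_i/n_T)·P.
At X = 0.601: the mole-fraction product g(X) = Π y_i^ν_i = 36.27. Since K_p = g(X)·P^{-2}, P = (g/K_p)^(1/2) = (36.27/0.000326)^(1/2) = 334 kPa.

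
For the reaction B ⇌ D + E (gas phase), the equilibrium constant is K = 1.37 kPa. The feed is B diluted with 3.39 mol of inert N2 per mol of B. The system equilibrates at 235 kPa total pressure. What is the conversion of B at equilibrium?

X = 0.150

Basis: 1 mol B initially; let X = conversion of B. Extent ξ = X.
Moles: n_B = 1 − X; n_D = X; n_E = X; n_I = 3.39 (inert).
Summing: n_T = 4.39 + X.
Mole fractions y_i = n_i/n_T; K = p_D p_E / (p_B) with p_i = y_i·P.
Substituting and setting equal to 1.37 kPa gives a polynomial in X; the root in (0,1) is X = 0.150.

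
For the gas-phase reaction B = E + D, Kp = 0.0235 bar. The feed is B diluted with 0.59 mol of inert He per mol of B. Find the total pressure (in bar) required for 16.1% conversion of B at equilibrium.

Take 1 mol B as basis and let X be its fractional conversion, so ξ = X.
Mole table: n_B = 1 − X; n_E = X; n_D = X; n_I = 0.59 (inert).
Total moles n_T = 1.59 + X.
Kp = p_E p_D / (p_B) with p_i = (n_i/n_T)·P.
At X = 0.161: the mole-fraction product g(X) = Π y_i^ν_i = 0.01764. Since Kp = g(X)·P^{1}, P = (Kp/g)^(1/1) = (0.0235/0.01764)^(1/1) = 1.33 bar.

P = 1.33 bar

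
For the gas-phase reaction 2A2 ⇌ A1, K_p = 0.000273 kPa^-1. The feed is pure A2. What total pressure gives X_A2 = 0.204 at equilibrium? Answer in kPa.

P = 530 kPa

Basis: 1 mol A2 initially; let X = conversion of A2. Extent ξ = 0.5X.
Species balance: n_A2 = 1 − X; n_A1 = 0.5X.
n_T = Σnᵢ = 1 − 0.5X.
K_p = p_A1 / (p_A2^2) with p_i = (n_i/n_T)·P.
At X = 0.204: the mole-fraction product g(X) = Π y_i^ν_i = 0.1446. Since K_p = g(X)·P^{-1}, P = (g/K_p)^(1/1) = (0.1446/0.000273)^(1/1) = 530 kPa.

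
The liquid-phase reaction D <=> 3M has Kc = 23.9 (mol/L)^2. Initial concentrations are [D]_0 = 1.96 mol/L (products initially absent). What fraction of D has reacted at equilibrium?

X = 0.490

Let X = conversion of D; extent ξ = 1.96·X mol/L.
Concentrations: [D] = 1.96 − 1.96X; [M] = 5.88X.
Kc = [M]^3 / ([D]).
Solving Kc = 23.9 for X ∈ (0,1): X = 0.490.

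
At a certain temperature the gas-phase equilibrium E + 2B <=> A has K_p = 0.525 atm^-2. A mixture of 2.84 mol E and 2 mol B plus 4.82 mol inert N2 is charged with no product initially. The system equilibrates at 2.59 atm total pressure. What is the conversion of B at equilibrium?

X = 0.247

Let X = conversion of B (basis 2 mol B); extent of reaction ξ = X.
Moles: n_E = 2.84 − X; n_B = 2 − 2X; n_A = X; n_I = 4.82 (inert).
Summing: n_T = 9.66 − 2X.
Mole fractions y_i = n_i/n_T; K_p = p_A / (p_E p_B^2) with p_i = y_i·P.
Equating to 0.525 atm^-2 and solving on 0 < X < 1: X = 0.247.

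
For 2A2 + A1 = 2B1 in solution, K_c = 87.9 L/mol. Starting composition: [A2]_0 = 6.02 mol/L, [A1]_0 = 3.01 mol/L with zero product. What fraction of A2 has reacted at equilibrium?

Let X = conversion of A2; extent ξ = 6.02X/2 mol/L.
Concentrations: [A2] = 6.02 − 6.02X; [A1] = 3.01 − 3.01X; [B1] = 6.02X.
K_c = [B1]^2 / ([A2]^2 [A1]).
Setting equal to 87.9 and solving for X on (0,1) gives X = 0.859.

X = 0.859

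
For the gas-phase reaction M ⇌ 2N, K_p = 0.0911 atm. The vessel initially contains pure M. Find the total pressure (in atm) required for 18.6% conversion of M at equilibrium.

P = 0.636 atm

Basis: 1 mol M initially; let X = conversion of M. Extent ξ = X.
At extent ξ: n_M = 1 − X; n_N = 2X.
Summing: n_T = 1 + X.
K_p = p_N^2 / (p_M) with p_i = (n_i/n_T)·P.
At X = 0.186: the mole-fraction product g(X) = Π y_i^ν_i = 0.1433. Since K_p = g(X)·P^{1}, P = (K_p/g)^(1/1) = (0.0911/0.1433)^(1/1) = 0.636 atm.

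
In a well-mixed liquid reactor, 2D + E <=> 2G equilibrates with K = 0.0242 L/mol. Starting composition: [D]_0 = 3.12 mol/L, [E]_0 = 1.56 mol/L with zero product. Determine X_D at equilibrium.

X = 0.152

Let X = conversion of D; extent ξ = 3.12X/2 mol/L.
Concentrations: [D] = 3.12 − 3.12X; [E] = 1.56 − 1.56X; [G] = 3.12X.
K = [G]^2 / ([D]^2 [E]).
Setting equal to 0.0242 and solving for X on (0,1) gives X = 0.152.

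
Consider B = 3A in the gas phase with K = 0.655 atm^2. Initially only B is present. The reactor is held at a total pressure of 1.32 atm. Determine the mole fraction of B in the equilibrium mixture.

Take 1 mol B as basis and let X be its fractional conversion, so ξ = X.
Species balance: n_B = 1 − X; n_A = 3X.
n_T = Σnᵢ = 1 + 2X.
y_i = n_i/n_T, p_i = y_i·P. K = p_A^3 / (p_B).
This yields a degree-3 equation in X; solving on (0,1), X = 0.291.
Then n_B = 0.709, n_T = 1.58, so y_B = 0.448.

y_B = 0.448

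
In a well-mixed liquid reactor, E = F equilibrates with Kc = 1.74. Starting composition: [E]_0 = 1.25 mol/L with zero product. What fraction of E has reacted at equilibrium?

Let X = conversion of E; extent ξ = 1.25·X mol/L.
Concentrations: [E] = 1.25 − 1.25X; [F] = 1.25X.
Kc = [F] / ([E]).
Setting equal to 1.74 and solving for X on (0,1) gives X = 0.635.

X = 0.635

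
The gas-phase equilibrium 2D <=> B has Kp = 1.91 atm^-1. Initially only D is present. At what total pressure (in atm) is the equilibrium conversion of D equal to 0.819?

Basis: 1 mol D initially; let X = conversion of D. Extent ξ = 0.5X.
Mole table: n_D = 1 − X; n_B = 0.5X.
Total moles n_T = 1 − 0.5X.
Kp = p_B / (p_D^2) with p_i = (n_i/n_T)·P.
At X = 0.819: the mole-fraction product g(X) = Π y_i^ν_i = 7.381. Since Kp = g(X)·P^{-1}, P = (g/Kp)^(1/1) = (7.381/1.91)^(1/1) = 3.86 atm.

P = 3.86 atm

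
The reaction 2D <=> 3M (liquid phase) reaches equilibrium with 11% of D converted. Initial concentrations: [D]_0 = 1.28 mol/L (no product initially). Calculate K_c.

Let X = conversion of D.
Concentrations: [D] = 1.28 − 1.28X; [M] = 1.92X.
At X = 0.11: [D] = 1.14, [M] = 0.211.
K_c = [M]^3 / ([D]^2) = 0.00726 mol/L.

K_c = 0.00726 mol/L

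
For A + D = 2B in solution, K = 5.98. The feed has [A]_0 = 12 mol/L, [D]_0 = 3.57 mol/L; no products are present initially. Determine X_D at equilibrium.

X = 0.822

Let X = conversion of D; extent ξ = 3.57·X mol/L.
Concentrations: [A] = 12 − 3.57X; [D] = 3.57 − 3.57X; [B] = 7.14X.
K = [B]^2 / ([A] [D]).
Setting equal to 5.98 and solving for X on (0,1) gives X = 0.822.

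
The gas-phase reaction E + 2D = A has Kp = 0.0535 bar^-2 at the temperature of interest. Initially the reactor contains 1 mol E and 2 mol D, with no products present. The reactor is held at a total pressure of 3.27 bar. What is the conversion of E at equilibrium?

Basis: 1 mol E initially; let X = conversion of E. Extent ξ = X.
Mole table: n_E = 1 − X; n_D = 2 − 2X; n_A = X.
Total moles n_T = 3 − 2X.
y_i = n_i/n_T, p_i = y_i·P. Kp = p_A / (p_E p_D^2).
This yields a degree-3 equation in X; solving on (0,1), X = 0.181.

X = 0.181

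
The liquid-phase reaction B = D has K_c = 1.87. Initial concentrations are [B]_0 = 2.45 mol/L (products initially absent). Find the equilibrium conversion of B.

Let X = conversion of B; extent ξ = 2.45·X mol/L.
Concentrations: [B] = 2.45 − 2.45X; [D] = 2.45X.
K_c = [D] / ([B]).
Setting equal to 1.87 and solving for X on (0,1) gives X = 0.652.

X = 0.652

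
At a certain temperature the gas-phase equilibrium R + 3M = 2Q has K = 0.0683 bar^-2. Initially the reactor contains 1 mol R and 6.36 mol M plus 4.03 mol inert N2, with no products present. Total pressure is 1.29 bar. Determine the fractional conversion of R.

X = 0.192

Basis: 1 mol R initially; let X = conversion of R. Extent ξ = X.
Species balance: n_R = 1 − X; n_M = 6.36 − 3X; n_Q = 2X; n_I = 4.03 (inert).
Summing: n_T = 11.4 − 2X.
With p_i = (n_i/n_T)P, K = p_Q^2 / (p_R p_M^3).
Setting this equal to 0.0683 bar^-2 and taking the physical root (0 < X < 1) gives X = 0.192.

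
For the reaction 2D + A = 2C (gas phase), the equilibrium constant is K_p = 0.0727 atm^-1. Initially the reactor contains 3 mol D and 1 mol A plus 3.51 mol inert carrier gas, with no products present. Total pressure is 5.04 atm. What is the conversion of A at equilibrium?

X = 0.245

Let X = conversion of A (basis 1 mol A); extent of reaction ξ = X.
Mole table: n_D = 3 − 2X; n_A = 1 − X; n_C = 2X; n_I = 3.51 (inert).
n_T = Σnᵢ = 7.51 − X.
Mole fractions y_i = n_i/n_T; K_p = p_C^2 / (p_D^2 p_A) with p_i = y_i·P.
This yields a degree-3 equation in X; solving on (0,1), X = 0.245.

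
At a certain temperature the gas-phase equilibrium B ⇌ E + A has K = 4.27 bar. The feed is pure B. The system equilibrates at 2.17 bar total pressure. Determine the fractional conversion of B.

Let X = conversion of B (basis 1 mol B); extent of reaction ξ = X.
Mole table: n_B = 1 − X; n_E = X; n_A = X.
n_T = Σnᵢ = 1 + X.
Mole fractions y_i = n_i/n_T; K = p_E p_A / (p_B) with p_i = y_i·P.
Setting this equal to 4.27 bar and taking the physical root (0 < X < 1) gives X = 0.814.

X = 0.814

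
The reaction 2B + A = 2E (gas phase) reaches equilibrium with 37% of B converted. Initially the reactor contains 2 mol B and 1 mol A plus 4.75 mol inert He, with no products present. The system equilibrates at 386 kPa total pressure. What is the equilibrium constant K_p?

Take 2 mol B as basis and let X be its fractional conversion, so ξ = X.
At extent ξ: n_B = 2 − 2X; n_A = 1 − X; n_E = 2X; n_I = 4.75 (inert).
Total moles n_T = 7.75 − X.
At X = 0.37: n_B = 1.26, n_A = 0.63, n_E = 0.74, n_T = 7.38.
p_i = (n_i/n_T)·P. K_p = p_E^2 / (p_B^2 p_A) = 0.0105 kPa^-1.

K_p = 0.0105 kPa^-1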